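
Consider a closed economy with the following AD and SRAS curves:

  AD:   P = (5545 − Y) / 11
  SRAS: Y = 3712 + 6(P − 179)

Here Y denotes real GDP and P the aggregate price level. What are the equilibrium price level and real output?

P = 171, Y = 3664

Write SRAS as Y = 3712 + 6P − 1074 = 2638 + 6P.
Rearrange AD to Y = 5545 − 11P.
Set AD = SRAS: 5545 − 11P = 2638 + 6P, so 2907 = 17P and P = 171.
Then Y = 5545 − 11·171 = 3664.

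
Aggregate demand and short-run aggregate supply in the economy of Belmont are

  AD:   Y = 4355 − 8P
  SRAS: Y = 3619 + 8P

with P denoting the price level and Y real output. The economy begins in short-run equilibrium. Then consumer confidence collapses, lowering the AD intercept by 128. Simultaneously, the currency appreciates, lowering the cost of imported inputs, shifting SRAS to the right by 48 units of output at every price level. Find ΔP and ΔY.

After both shocks: AD is Y = 4227 − 8P and SRAS is Y = 3667 + 8P.
Setting them equal: 560 = 16P, so P = 35.
Y = 4227 − 8·35 = 3947.
Initially P = 46, Y = 3987, so ΔP = -11 and ΔY = -40.

ΔP = -11, ΔY = -40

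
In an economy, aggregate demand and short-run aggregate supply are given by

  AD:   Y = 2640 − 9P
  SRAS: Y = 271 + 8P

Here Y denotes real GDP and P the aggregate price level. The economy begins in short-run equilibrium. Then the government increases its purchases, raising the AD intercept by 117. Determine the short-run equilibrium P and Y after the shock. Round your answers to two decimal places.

P = 146.24, Y = 1440.88

This is a positive demand shock: AD shifts right.
New AD: Y = 2757 − 9P.
Set AD = SRAS: 2757 − 9P = 271 + 8P, so 2486 = 17P and P = 146.24.
Substituting into AD, Y = 1440.88.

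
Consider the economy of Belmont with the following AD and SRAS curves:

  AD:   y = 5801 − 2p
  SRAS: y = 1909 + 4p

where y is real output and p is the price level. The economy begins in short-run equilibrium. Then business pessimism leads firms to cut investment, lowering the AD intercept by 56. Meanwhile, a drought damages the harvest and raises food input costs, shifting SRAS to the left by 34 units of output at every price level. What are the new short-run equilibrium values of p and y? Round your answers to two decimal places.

After both shocks: AD is y = 5745 − 2p and SRAS is y = 1875 + 4p.
Setting them equal: 3870 = 6p, so p = 645.00.
Substituting into AD, y = 4455.00.

p = 645.00, y = 4455.00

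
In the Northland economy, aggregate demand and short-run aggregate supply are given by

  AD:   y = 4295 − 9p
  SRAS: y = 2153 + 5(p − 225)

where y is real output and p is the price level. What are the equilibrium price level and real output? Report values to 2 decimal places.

Write SRAS as y = 2153 + 5p − 1125 = 1028 + 5p.
Set AD = SRAS: 4295 − 9p = 1028 + 5p, so 3267 = 14p and p = 233.36.
Substituting into AD, y = 4295 − 9p = 2194.79.

p = 233.36, y = 2194.79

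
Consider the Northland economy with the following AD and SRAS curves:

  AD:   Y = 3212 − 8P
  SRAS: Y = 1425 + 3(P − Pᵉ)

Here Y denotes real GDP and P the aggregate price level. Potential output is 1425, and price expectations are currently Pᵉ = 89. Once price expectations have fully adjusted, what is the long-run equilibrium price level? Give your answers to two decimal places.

Long-run P = 223.38

Short run: with Pᵉ = 89, SRAS is Y = 1158 + 3P. Setting AD = SRAS gives 2054 = 11P, so P = 186.73 and Y = 3212 − 8P = 1718.18.
Output 1718.18 is above potential 1425, so over time expected prices rise and SRAS shifts left until Y returns to 1425.
Long run: Y = 1425 on the AD curve gives 1425 = 3212 − 8P, so P = 223.38.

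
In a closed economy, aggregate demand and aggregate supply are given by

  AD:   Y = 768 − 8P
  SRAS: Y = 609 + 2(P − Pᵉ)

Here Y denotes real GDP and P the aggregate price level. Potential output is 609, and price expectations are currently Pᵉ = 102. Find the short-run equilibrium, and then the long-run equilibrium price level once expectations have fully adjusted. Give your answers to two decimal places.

Short run: with Pᵉ = 102, SRAS is Y = 405 + 2P. Setting AD = SRAS gives 363 = 10P, so P = 36.30 and Y = 768 − 8P = 477.60.
Output 477.60 is below potential 609, so over time expected prices fall and SRAS shifts right until Y returns to 609.
Long run: Y = 609 on the AD curve gives 609 = 768 − 8P, so P = 19.88.

Short run: P = 36.30, Y = 477.60. Long run: P = 19.88.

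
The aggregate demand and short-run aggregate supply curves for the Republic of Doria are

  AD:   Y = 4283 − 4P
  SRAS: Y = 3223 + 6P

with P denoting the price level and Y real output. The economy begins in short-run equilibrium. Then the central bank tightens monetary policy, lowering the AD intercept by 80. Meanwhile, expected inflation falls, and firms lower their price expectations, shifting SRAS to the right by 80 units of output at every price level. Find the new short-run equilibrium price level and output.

P = 90, Y = 3843

After both shocks: AD is Y = 4203 − 4P and SRAS is Y = 3303 + 6P.
Setting them equal: 900 = 10P, so P = 90.
Y = 4203 − 4·90 = 3843.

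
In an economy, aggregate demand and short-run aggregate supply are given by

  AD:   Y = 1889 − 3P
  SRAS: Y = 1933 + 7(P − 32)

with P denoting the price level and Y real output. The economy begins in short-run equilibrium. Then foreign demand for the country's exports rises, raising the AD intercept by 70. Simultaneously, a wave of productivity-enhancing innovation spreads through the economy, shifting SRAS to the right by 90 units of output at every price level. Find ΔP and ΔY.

After both shocks: AD is Y = 1959 − 3P and SRAS is Y = 1799 + 7P.
Setting them equal: 160 = 10P, so P = 16.
Y = 1959 − 3·16 = 1911.
Initially P = 18, Y = 1835, so ΔP = -2 and ΔY = +76.

ΔP = -2, ΔY = +76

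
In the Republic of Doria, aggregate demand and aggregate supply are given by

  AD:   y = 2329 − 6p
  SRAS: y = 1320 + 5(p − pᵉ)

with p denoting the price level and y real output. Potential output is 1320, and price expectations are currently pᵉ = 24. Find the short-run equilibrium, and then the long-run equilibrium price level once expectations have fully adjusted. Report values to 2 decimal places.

Short run: with pᵉ = 24, SRAS is y = 1200 + 5p. Setting AD = SRAS gives 1129 = 11p, so p = 102.64 and y = 2329 − 6p = 1713.18.
Output 1713.18 is above potential 1320, so over time expected prices rise and SRAS shifts left until y returns to 1320.
Long run: y = 1320 on the AD curve gives 1320 = 2329 − 6p, so p = 168.17.

Short run: p = 102.64, y = 1713.18. Long run: p = 168.17.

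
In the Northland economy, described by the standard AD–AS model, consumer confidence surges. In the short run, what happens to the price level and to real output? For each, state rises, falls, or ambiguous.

Price level: rises; output: rises

This is a positive demand shock: AD shifts right.
Moving along the upward-sloping SRAS curve, P rises and Y rises.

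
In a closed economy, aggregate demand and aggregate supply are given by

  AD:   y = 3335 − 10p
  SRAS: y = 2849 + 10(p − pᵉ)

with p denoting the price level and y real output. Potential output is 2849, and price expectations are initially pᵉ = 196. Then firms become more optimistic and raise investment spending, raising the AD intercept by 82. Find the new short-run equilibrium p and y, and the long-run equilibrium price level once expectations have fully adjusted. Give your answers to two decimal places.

AD shifts right: new AD is y = 3417 − 10p. With pᵉ = 196, SRAS is y = 889 + 10p.
Short run: 3417 − 10p = 889 + 10p gives 2528 = 20p, so p = 126.40 and y = 3417 − 10p = 2153.00.
y = 2153.00 is below potential 2849; expectations adjust and SRAS shifts right until y = 2849.
Long run: on the new AD curve, 2849 = 3417 − 10p gives p = 56.80.

Short run: p = 126.40, y = 2153.00. Long run: p = 56.80.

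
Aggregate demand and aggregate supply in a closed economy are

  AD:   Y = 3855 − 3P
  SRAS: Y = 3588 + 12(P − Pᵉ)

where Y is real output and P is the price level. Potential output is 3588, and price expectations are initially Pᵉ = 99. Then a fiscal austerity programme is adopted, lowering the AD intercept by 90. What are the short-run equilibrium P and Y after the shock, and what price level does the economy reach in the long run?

Short run: P = 91, Y = 3492. Long run: P = 59.

AD shifts left: new AD is Y = 3765 − 3P. With Pᵉ = 99, SRAS is Y = 2400 + 12P.
Short run: 3765 − 3P = 2400 + 12P gives 1365 = 15P, so P = 91 and Y = 3765 − 3·91 = 3492.
Y = 3492 is below potential 3588; expectations adjust and SRAS shifts right until Y = 3588.
Long run: on the new AD curve, 3588 = 3765 − 3P gives P = 59.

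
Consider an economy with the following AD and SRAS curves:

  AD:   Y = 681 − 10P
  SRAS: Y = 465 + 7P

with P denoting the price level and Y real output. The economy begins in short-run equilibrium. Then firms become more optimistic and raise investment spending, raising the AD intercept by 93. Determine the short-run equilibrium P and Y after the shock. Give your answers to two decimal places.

This is a positive demand shock: AD shifts right.
New AD: Y = 774 − 10P.
Set AD = SRAS: 774 − 10P = 465 + 7P, so 309 = 17P and P = 18.18.
Substituting into AD, Y = 592.24.

P = 18.18, Y = 592.24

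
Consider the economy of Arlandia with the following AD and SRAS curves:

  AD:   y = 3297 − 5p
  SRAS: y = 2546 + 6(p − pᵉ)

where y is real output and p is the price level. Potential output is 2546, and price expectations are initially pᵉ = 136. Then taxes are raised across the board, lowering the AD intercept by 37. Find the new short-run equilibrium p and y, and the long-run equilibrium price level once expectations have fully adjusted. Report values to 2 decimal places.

AD shifts left: new AD is y = 3260 − 5p. With pᵉ = 136, SRAS is y = 1730 + 6p.
Short run: 3260 − 5p = 1730 + 6p gives 1530 = 11p, so p = 139.09 and y = 3260 − 5p = 2564.55.
y = 2564.55 is above potential 2546; expectations adjust and SRAS shifts left until y = 2546.
Long run: on the new AD curve, 2546 = 3260 − 5p gives p = 142.80.

Short run: p = 139.09, y = 2564.55. Long run: p = 142.80.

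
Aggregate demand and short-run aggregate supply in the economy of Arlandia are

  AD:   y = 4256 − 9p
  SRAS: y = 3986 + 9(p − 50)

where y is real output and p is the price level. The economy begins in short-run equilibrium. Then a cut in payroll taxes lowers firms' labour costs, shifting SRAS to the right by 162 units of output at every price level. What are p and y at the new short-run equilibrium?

p = 31, y = 3977

This is a positive supply shock: SRAS shifts right.
New SRAS: y = 3698 + 9p.
Set AD = SRAS: 4256 − 9p = 3698 + 9p, so 558 = 18p and p = 31.
y = 4256 − 9·31 = 3977.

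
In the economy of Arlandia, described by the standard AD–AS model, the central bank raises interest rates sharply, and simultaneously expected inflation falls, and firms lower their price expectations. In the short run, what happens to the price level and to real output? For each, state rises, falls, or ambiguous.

Price level: falls; output: ambiguous

The first event is a negative demand shock: AD shifts left, which by itself pushes P down and Y down.
The second is a favourable supply shock: SRAS shifts right, which by itself pushes P down and Y up.
Both shocks push P down, so P falls. The two shocks push Y in opposite directions, so the effect on Y is ambiguous.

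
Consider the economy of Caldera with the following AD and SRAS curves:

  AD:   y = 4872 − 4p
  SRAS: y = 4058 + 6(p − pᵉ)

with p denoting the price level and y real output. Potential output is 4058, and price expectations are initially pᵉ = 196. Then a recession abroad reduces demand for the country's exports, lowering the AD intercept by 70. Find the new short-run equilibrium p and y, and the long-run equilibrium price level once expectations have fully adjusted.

AD shifts left: new AD is y = 4802 − 4p. With pᵉ = 196, SRAS is y = 2882 + 6p.
Short run: 4802 − 4p = 2882 + 6p gives 1920 = 10p, so p = 192 and y = 4802 − 4·192 = 4034.
y = 4034 is below potential 4058; expectations adjust and SRAS shifts right until y = 4058.
Long run: on the new AD curve, 4058 = 4802 − 4p gives p = 186.

Short run: p = 192, y = 4034. Long run: p = 186.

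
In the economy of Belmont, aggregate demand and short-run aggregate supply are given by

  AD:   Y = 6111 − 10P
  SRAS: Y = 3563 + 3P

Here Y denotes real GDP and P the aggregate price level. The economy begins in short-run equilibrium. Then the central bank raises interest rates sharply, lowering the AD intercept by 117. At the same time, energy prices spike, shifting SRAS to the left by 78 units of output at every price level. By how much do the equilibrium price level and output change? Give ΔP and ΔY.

After both shocks: AD is Y = 5994 − 10P and SRAS is Y = 3485 + 3P.
Setting them equal: 2509 = 13P, so P = 193.
Y = 5994 − 10·193 = 4064.
Initially P = 196, Y = 4151, so ΔP = -3 and ΔY = -87.

ΔP = -3, ΔY = -87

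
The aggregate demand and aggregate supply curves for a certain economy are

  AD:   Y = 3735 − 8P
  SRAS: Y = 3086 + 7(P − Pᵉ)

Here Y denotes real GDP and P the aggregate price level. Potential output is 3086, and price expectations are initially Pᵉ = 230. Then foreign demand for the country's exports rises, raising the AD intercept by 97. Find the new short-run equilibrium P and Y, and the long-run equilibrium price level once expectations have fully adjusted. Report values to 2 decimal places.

AD shifts right: new AD is Y = 3832 − 8P. With Pᵉ = 230, SRAS is Y = 1476 + 7P.
Short run: 3832 − 8P = 1476 + 7P gives 2356 = 15P, so P = 157.07 and Y = 3832 − 8P = 2575.47.
Y = 2575.47 is below potential 3086; expectations adjust and SRAS shifts right until Y = 3086.
Long run: on the new AD curve, 3086 = 3832 − 8P gives P = 93.25.

Short run: P = 157.07, Y = 2575.47. Long run: P = 93.25.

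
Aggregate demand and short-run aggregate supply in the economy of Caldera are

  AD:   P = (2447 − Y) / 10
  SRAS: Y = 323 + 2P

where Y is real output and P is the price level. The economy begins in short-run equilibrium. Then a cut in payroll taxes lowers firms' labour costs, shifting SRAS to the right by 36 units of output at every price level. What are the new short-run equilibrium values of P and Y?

P = 174, Y = 707

This is a positive supply shock: SRAS shifts right.
New SRAS: Y = 359 + 2P.
Set AD = SRAS: 2447 − 10P = 359 + 2P, so 2088 = 12P and P = 174.
Y = 2447 − 10·174 = 707.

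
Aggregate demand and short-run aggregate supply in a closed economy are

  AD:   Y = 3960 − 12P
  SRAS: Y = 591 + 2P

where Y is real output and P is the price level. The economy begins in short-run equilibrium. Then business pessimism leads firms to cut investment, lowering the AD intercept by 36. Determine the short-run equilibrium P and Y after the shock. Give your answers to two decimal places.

This is a negative demand shock: AD shifts left.
New AD: Y = 3924 − 12P.
Set AD = SRAS: 3924 − 12P = 591 + 2P, so 3333 = 14P and P = 238.07.
Substituting into AD, Y = 1067.14.

P = 238.07, Y = 1067.14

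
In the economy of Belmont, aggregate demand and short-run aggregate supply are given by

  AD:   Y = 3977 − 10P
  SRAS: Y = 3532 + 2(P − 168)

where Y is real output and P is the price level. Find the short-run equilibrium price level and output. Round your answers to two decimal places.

P = 65.08, Y = 3326.17

Write SRAS as Y = 3532 + 2P − 336 = 3196 + 2P.
Set AD = SRAS: 3977 − 10P = 3196 + 2P, so 781 = 12P and P = 65.08.
Substituting into AD, Y = 3977 − 10P = 3326.17.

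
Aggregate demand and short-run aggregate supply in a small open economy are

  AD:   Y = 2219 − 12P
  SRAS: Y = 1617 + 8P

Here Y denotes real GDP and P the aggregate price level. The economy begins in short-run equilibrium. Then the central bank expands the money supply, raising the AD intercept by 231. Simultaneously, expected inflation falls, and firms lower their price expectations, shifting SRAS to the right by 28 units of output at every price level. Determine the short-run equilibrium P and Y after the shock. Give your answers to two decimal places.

After both shocks: AD is Y = 2450 − 12P and SRAS is Y = 1645 + 8P.
Setting them equal: 805 = 20P, so P = 40.25.
Substituting into AD, Y = 1967.00.

P = 40.25, Y = 1967.00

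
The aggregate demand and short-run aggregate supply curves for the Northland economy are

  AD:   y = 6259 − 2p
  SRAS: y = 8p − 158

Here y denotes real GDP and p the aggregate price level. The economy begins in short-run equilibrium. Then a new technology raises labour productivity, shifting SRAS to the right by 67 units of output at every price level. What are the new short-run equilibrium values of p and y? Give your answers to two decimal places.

This is a positive supply shock: SRAS shifts right.
New SRAS: y = 8p − 91.
Set AD = SRAS: 6259 − 2p = 8p − 91, so 6350 = 10p and p = 635.00.
Substituting into AD, y = 4989.00.

p = 635.00, y = 4989.00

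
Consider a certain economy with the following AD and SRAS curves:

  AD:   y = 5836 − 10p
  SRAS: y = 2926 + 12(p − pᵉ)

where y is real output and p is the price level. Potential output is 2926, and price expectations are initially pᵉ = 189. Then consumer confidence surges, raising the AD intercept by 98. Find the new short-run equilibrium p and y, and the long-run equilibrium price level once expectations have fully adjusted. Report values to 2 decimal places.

AD shifts right: new AD is y = 5934 − 10p. With pᵉ = 189, SRAS is y = 658 + 12p.
Short run: 5934 − 10p = 658 + 12p gives 5276 = 22p, so p = 239.82 and y = 5934 − 10p = 3535.82.
y = 3535.82 is above potential 2926; expectations adjust and SRAS shifts left until y = 2926.
Long run: on the new AD curve, 2926 = 5934 − 10p gives p = 300.80.

Short run: p = 239.82, y = 3535.82. Long run: p = 300.80.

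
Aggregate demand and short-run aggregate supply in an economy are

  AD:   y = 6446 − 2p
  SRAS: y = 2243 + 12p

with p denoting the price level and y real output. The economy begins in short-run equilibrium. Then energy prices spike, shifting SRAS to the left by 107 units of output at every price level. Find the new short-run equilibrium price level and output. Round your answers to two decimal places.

This is a negative supply shock: SRAS shifts left.
New SRAS: y = 2136 + 12p.
Set AD = SRAS: 6446 − 2p = 2136 + 12p, so 4310 = 14p and p = 307.86.
Substituting into AD, y = 5830.29.

p = 307.86, y = 5830.29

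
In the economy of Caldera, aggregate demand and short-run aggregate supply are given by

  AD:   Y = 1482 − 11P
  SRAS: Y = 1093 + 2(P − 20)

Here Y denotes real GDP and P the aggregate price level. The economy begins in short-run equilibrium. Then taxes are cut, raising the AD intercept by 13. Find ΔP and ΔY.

This is a positive demand shock: AD shifts right.
New AD: Y = 1495 − 11P.
SRAS can be written Y = 1053 + 2P.
Set AD = SRAS: 1495 − 11P = 1053 + 2P, so 442 = 13P and P = 34.
Y = 1495 − 11·34 = 1121.
Initially P = 33, Y = 1119, so ΔP = +1 and ΔY = +2.

ΔP = +1, ΔY = +2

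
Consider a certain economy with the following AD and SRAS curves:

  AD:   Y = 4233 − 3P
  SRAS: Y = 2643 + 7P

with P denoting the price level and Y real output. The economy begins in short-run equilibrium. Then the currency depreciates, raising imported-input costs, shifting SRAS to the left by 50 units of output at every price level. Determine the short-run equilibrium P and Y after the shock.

P = 164, Y = 3741

This is a negative supply shock: SRAS shifts left.
New SRAS: Y = 2593 + 7P.
Set AD = SRAS: 4233 − 3P = 2593 + 7P, so 1640 = 10P and P = 164.
Y = 4233 − 3·164 = 3741.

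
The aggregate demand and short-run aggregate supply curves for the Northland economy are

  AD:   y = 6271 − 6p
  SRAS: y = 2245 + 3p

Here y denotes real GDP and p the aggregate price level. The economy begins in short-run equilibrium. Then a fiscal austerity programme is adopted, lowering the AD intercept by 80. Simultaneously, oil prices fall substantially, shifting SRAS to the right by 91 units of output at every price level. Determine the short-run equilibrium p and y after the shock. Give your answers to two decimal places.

p = 428.33, y = 3621.00

After both shocks: AD is y = 6191 − 6p and SRAS is y = 2336 + 3p.
Setting them equal: 3855 = 9p, so p = 428.33.
Substituting into AD, y = 3621.00.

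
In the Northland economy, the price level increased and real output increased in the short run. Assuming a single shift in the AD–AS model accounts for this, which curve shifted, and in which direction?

P rose and Y rose. An AD shift moves P and Y in the same direction; an SRAS shift moves them in opposite directions.
Here P and Y moved in the same direction, so the AD curve shifted.
Since Y rose, AD shifted right.

AD shifted right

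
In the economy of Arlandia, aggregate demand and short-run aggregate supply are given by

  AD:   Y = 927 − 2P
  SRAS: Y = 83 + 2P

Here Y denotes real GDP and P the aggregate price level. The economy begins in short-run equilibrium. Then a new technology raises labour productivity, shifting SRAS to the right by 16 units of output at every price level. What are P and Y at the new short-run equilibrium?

P = 207, Y = 513

This is a positive supply shock: SRAS shifts right.
New SRAS: Y = 99 + 2P.
Set AD = SRAS: 927 − 2P = 99 + 2P, so 828 = 4P and P = 207.
Y = 927 − 2·207 = 513.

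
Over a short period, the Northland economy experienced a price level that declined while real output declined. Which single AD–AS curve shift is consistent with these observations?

AD shifted left

P fell and Y fell. An AD shift moves P and Y in the same direction; an SRAS shift moves them in opposite directions.
Here P and Y moved in the same direction, so the AD curve shifted.
Since Y fell, AD shifted left.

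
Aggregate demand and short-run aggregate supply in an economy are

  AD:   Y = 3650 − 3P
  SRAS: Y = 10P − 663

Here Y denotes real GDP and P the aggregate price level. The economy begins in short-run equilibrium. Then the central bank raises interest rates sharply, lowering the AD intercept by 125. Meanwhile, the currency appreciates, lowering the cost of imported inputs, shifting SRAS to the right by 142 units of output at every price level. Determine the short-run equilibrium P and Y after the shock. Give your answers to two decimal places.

P = 311.23, Y = 2591.31

After both shocks: AD is Y = 3525 − 3P and SRAS is Y = 10P − 521.
Setting them equal: 4046 = 13P, so P = 311.23.
Substituting into AD, Y = 2591.31.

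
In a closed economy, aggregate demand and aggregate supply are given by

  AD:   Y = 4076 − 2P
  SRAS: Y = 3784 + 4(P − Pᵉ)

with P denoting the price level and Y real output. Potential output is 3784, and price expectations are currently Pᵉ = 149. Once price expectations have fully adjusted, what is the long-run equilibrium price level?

Short run: with Pᵉ = 149, SRAS is Y = 3188 + 4P. Setting AD = SRAS gives 888 = 6P, so P = 148 and Y = 4076 − 2·148 = 3780.
Output 3780 is below potential 3784, so over time expected prices fall and SRAS shifts right until Y returns to 3784.
Long run: Y = 3784 on the AD curve gives 3784 = 4076 − 2P, so P = 146.

Long-run P = 146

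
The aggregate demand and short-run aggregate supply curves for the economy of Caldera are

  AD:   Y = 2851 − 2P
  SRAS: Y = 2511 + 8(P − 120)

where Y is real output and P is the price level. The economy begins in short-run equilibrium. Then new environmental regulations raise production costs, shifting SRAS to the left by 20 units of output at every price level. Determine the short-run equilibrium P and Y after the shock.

P = 132, Y = 2587

This is a negative supply shock: SRAS shifts left.
New SRAS: Y = 1531 + 8P.
Set AD = SRAS: 2851 − 2P = 1531 + 8P, so 1320 = 10P and P = 132.
Y = 2851 − 2·132 = 2587.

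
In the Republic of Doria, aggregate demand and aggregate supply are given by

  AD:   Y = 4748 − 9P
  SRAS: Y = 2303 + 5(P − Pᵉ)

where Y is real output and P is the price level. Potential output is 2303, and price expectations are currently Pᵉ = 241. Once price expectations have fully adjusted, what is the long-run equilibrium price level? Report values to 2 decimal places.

Long-run P = 271.67

Short run: with Pᵉ = 241, SRAS is Y = 1098 + 5P. Setting AD = SRAS gives 3650 = 14P, so P = 260.71 and Y = 4748 − 9P = 2401.57.
Output 2401.57 is above potential 2303, so over time expected prices rise and SRAS shifts left until Y returns to 2303.
Long run: Y = 2303 on the AD curve gives 2303 = 4748 − 9P, so P = 271.67.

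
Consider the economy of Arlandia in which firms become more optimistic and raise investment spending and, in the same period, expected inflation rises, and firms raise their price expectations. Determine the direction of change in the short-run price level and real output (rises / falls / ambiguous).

Price level: rises; output: ambiguous

The first event is a positive demand shock: AD shifts right, which by itself pushes P up and Y up.
The second is an adverse supply shock: SRAS shifts left, which by itself pushes P up and Y down.
Both shocks push P up, so P rises. The two shocks push Y in opposite directions, so the effect on Y is ambiguous.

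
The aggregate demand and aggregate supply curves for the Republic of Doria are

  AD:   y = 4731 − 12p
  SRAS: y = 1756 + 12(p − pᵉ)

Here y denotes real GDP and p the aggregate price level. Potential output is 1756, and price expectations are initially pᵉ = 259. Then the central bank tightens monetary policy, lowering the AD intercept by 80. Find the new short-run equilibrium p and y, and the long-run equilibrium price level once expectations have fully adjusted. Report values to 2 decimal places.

Short run: p = 250.13, y = 1649.50. Long run: p = 241.25.

AD shifts left: new AD is y = 4651 − 12p. With pᵉ = 259, SRAS is y = 12p − 1352.
Short run: 4651 − 12p = 12p − 1352 gives 6003 = 24p, so p = 250.13 and y = 4651 − 12p = 1649.50.
y = 1649.50 is below potential 1756; expectations adjust and SRAS shifts right until y = 1756.
Long run: on the new AD curve, 1756 = 4651 − 12p gives p = 241.25.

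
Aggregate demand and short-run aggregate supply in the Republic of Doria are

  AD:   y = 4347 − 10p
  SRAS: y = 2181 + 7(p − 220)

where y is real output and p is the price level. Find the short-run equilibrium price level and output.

Write SRAS as y = 2181 + 7p − 1540 = 641 + 7p.
Set AD = SRAS: 4347 − 10p = 641 + 7p, so 3706 = 17p and p = 218.
Then y = 4347 − 10·218 = 2167.

p = 218, y = 2167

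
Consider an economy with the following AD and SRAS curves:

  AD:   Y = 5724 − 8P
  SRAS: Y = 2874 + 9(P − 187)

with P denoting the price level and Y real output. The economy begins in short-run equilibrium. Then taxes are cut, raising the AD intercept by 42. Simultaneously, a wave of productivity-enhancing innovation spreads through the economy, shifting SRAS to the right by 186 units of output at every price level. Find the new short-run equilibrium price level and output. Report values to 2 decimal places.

P = 258.18, Y = 3700.59

After both shocks: AD is Y = 5766 − 8P and SRAS is Y = 1377 + 9P.
Setting them equal: 4389 = 17P, so P = 258.18.
Substituting into AD, Y = 3700.59.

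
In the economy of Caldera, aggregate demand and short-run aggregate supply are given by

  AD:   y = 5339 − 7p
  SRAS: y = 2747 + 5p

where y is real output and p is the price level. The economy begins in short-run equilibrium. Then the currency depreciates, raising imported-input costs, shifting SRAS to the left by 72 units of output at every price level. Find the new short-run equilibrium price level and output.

p = 222, y = 3785

This is a negative supply shock: SRAS shifts left.
New SRAS: y = 2675 + 5p.
Set AD = SRAS: 5339 − 7p = 2675 + 5p, so 2664 = 12p and p = 222.
y = 5339 − 7·222 = 3785.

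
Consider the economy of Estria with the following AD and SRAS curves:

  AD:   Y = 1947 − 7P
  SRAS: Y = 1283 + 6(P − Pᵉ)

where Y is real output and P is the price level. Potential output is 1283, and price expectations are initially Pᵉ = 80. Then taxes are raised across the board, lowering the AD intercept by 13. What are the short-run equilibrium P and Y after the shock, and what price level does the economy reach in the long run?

Short run: P = 87, Y = 1325. Long run: P = 93.

AD shifts left: new AD is Y = 1934 − 7P. With Pᵉ = 80, SRAS is Y = 803 + 6P.
Short run: 1934 − 7P = 803 + 6P gives 1131 = 13P, so P = 87 and Y = 1934 − 7·87 = 1325.
Y = 1325 is above potential 1283; expectations adjust and SRAS shifts left until Y = 1283.
Long run: on the new AD curve, 1283 = 1934 − 7P gives P = 93.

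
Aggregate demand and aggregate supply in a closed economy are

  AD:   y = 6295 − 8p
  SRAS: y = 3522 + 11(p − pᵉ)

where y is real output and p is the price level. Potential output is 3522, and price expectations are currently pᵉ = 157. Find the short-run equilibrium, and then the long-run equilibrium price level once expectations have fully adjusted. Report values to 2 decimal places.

Short run: p = 236.84, y = 4400.26. Long run: p = 346.63.

Short run: with pᵉ = 157, SRAS is y = 1795 + 11p. Setting AD = SRAS gives 4500 = 19p, so p = 236.84 and y = 6295 − 8p = 4400.26.
Output 4400.26 is above potential 3522, so over time expected prices rise and SRAS shifts left until y returns to 3522.
Long run: y = 3522 on the AD curve gives 3522 = 6295 − 8p, so p = 346.63.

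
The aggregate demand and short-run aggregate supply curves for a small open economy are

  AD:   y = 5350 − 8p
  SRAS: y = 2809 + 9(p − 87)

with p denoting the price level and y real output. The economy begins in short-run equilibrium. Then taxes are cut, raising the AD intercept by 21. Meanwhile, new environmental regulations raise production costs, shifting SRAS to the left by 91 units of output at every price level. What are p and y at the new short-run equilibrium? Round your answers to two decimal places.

After both shocks: AD is y = 5371 − 8p and SRAS is y = 1935 + 9p.
Setting them equal: 3436 = 17p, so p = 202.12.
Substituting into AD, y = 3754.06.

p = 202.12, y = 3754.06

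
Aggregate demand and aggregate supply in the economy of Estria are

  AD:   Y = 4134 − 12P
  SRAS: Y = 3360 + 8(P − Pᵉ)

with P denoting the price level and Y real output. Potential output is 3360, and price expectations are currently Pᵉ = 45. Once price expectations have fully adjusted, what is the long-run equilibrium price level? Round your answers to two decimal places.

Short run: with Pᵉ = 45, SRAS is Y = 3000 + 8P. Setting AD = SRAS gives 1134 = 20P, so P = 56.70 and Y = 4134 − 12P = 3453.60.
Output 3453.60 is above potential 3360, so over time expected prices rise and SRAS shifts left until Y returns to 3360.
Long run: Y = 3360 on the AD curve gives 3360 = 4134 − 12P, so P = 64.50.

Long-run P = 64.50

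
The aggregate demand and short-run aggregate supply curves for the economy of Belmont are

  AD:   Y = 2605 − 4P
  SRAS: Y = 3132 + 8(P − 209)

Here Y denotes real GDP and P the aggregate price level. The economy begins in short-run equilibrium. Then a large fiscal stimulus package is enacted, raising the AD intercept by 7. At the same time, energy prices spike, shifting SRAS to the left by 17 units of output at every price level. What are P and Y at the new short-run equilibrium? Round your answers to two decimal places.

P = 97.42, Y = 2222.33

After both shocks: AD is Y = 2612 − 4P and SRAS is Y = 1443 + 8P.
Setting them equal: 1169 = 12P, so P = 97.42.
Substituting into AD, Y = 2222.33.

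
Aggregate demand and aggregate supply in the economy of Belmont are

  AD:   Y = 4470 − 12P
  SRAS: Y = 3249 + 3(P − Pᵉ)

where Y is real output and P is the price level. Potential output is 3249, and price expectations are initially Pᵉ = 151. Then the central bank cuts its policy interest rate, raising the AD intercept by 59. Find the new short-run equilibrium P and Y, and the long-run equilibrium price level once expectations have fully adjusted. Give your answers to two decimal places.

Short run: P = 115.53, Y = 3142.60. Long run: P = 106.67.

AD shifts right: new AD is Y = 4529 − 12P. With Pᵉ = 151, SRAS is Y = 2796 + 3P.
Short run: 4529 − 12P = 2796 + 3P gives 1733 = 15P, so P = 115.53 and Y = 4529 − 12P = 3142.60.
Y = 3142.60 is below potential 3249; expectations adjust and SRAS shifts right until Y = 3249.
Long run: on the new AD curve, 3249 = 4529 − 12P gives P = 106.67.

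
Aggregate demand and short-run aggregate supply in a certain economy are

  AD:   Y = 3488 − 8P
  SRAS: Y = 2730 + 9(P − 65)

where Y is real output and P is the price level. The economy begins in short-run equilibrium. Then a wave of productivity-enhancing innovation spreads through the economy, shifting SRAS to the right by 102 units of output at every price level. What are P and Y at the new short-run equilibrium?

This is a positive supply shock: SRAS shifts right.
New SRAS: Y = 2247 + 9P.
Set AD = SRAS: 3488 − 8P = 2247 + 9P, so 1241 = 17P and P = 73.
Y = 3488 − 8·73 = 2904.

P = 73, Y = 2904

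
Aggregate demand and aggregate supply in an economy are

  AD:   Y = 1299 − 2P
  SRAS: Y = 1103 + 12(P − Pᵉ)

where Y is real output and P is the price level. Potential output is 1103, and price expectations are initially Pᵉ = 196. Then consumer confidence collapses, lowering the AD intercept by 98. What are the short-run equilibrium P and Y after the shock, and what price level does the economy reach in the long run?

Short run: P = 175, Y = 851. Long run: P = 49.

AD shifts left: new AD is Y = 1201 − 2P. With Pᵉ = 196, SRAS is Y = 12P − 1249.
Short run: 1201 − 2P = 12P − 1249 gives 2450 = 14P, so P = 175 and Y = 1201 − 2·175 = 851.
Y = 851 is below potential 1103; expectations adjust and SRAS shifts right until Y = 1103.
Long run: on the new AD curve, 1103 = 1201 − 2P gives P = 49.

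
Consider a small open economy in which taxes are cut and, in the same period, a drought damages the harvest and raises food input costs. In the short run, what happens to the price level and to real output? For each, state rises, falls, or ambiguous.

The first event is a positive demand shock: AD shifts right, which by itself pushes P up and Y up.
The second is an adverse supply shock: SRAS shifts left, which by itself pushes P up and Y down.
Both shocks push P up, so P rises. The two shocks push Y in opposite directions, so the effect on Y is ambiguous.

Price level: rises; output: ambiguous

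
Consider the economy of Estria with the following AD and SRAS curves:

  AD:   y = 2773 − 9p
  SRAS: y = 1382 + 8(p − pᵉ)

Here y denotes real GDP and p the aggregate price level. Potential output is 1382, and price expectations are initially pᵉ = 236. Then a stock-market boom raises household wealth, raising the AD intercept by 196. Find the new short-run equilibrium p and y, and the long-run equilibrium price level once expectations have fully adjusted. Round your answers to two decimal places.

AD shifts right: new AD is y = 2969 − 9p. With pᵉ = 236, SRAS is y = 8p − 506.
Short run: 2969 − 9p = 8p − 506 gives 3475 = 17p, so p = 204.41 and y = 2969 − 9p = 1129.29.
y = 1129.29 is below potential 1382; expectations adjust and SRAS shifts right until y = 1382.
Long run: on the new AD curve, 1382 = 2969 − 9p gives p = 176.33.

Short run: p = 204.41, y = 1129.29. Long run: p = 176.33.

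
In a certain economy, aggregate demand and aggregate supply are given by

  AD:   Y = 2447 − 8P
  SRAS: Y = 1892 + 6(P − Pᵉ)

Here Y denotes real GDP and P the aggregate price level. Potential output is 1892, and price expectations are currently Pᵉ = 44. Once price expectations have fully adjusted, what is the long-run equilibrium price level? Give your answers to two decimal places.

Short run: with Pᵉ = 44, SRAS is Y = 1628 + 6P. Setting AD = SRAS gives 819 = 14P, so P = 58.50 and Y = 2447 − 8P = 1979.00.
Output 1979.00 is above potential 1892, so over time expected prices rise and SRAS shifts left until Y returns to 1892.
Long run: Y = 1892 on the AD curve gives 1892 = 2447 − 8P, so P = 69.38.

Long-run P = 69.38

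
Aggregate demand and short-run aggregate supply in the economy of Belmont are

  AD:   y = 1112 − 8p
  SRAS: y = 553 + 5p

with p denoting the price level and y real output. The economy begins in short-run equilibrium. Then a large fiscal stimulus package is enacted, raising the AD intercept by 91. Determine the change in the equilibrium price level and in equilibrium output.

Δp = +7, Δy = +35

This is a positive demand shock: AD shifts right.
New AD: y = 1203 − 8p.
Set AD = SRAS: 1203 − 8p = 553 + 5p, so 650 = 13p and p = 50.
y = 1203 − 8·50 = 803.
Initially p = 43, y = 768, so Δp = +7 and Δy = +35.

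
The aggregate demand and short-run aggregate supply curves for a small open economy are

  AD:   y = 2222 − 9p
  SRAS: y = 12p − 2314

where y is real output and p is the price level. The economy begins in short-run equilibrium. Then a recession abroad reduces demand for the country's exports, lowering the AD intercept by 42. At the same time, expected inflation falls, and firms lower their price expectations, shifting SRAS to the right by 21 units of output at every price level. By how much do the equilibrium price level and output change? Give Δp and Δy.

Δp = -3, Δy = -15

After both shocks: AD is y = 2180 − 9p and SRAS is y = 12p − 2293.
Setting them equal: 4473 = 21p, so p = 213.
y = 2180 − 9·213 = 263.
Initially p = 216, y = 278, so Δp = -3 and Δy = -15.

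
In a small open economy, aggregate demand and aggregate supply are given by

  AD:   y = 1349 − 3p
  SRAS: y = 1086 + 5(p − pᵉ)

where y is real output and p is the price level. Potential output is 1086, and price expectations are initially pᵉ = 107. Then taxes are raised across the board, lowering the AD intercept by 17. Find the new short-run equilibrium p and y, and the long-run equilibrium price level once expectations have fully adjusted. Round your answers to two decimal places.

AD shifts left: new AD is y = 1332 − 3p. With pᵉ = 107, SRAS is y = 551 + 5p.
Short run: 1332 − 3p = 551 + 5p gives 781 = 8p, so p = 97.63 and y = 1332 − 3p = 1039.13.
y = 1039.13 is below potential 1086; expectations adjust and SRAS shifts right until y = 1086.
Long run: on the new AD curve, 1086 = 1332 − 3p gives p = 82.00.

Short run: p = 97.63, y = 1039.13. Long run: p = 82.00.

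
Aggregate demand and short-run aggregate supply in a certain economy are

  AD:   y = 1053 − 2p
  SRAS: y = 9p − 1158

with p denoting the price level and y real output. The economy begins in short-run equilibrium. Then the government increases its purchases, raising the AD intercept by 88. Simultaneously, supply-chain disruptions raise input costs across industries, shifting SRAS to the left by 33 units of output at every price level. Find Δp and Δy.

After both shocks: AD is y = 1141 − 2p and SRAS is y = 9p − 1191.
Setting them equal: 2332 = 11p, so p = 212.
y = 1141 − 2·212 = 717.
Initially p = 201, y = 651, so Δp = +11 and Δy = +66.

Δp = +11, Δy = +66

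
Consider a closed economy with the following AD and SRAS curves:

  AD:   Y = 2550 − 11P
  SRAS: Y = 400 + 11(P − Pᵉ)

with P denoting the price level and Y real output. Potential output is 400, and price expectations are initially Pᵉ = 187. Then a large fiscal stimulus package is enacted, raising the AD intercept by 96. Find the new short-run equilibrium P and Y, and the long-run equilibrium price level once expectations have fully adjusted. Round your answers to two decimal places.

AD shifts right: new AD is Y = 2646 − 11P. With Pᵉ = 187, SRAS is Y = 11P − 1657.
Short run: 2646 − 11P = 11P − 1657 gives 4303 = 22P, so P = 195.59 and Y = 2646 − 11P = 494.50.
Y = 494.50 is above potential 400; expectations adjust and SRAS shifts left until Y = 400.
Long run: on the new AD curve, 400 = 2646 − 11P gives P = 204.18.

Short run: P = 195.59, Y = 494.50. Long run: P = 204.18.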